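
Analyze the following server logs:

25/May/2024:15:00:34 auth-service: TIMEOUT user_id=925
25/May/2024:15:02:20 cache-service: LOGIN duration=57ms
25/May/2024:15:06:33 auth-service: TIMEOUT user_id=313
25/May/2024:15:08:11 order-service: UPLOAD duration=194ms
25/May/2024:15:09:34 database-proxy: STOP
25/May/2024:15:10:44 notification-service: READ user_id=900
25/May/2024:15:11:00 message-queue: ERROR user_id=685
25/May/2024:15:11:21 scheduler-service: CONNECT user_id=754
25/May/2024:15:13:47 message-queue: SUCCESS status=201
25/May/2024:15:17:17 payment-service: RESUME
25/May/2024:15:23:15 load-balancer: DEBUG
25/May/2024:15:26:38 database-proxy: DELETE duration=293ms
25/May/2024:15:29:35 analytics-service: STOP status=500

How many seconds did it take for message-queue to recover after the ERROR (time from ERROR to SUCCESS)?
167

To calculate recovery time:

1. Find ERROR event for message-queue: 25/May/2024:15:11:00
2. Find next SUCCESS event for message-queue: 25/May/2024:15:13:47
3. Recovery time: 25/May/2024:15:13:47 - 25/May/2024:15:11:00 = 167 seconds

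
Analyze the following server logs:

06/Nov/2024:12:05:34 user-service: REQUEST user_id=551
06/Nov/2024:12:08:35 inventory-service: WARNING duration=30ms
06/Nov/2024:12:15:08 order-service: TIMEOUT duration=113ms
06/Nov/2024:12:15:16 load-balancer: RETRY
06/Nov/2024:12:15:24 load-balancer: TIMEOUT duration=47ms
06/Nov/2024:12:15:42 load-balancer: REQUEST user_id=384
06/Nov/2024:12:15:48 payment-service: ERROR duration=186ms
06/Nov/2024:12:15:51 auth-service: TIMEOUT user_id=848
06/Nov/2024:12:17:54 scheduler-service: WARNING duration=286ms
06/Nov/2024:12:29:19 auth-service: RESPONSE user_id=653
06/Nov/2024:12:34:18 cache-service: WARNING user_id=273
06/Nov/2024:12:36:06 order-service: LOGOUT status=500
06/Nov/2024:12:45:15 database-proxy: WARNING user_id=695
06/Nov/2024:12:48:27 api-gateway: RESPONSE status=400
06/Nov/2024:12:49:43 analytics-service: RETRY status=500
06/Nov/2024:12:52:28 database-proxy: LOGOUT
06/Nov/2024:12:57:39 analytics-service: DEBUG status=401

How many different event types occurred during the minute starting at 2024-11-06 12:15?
4

To count unique event types:

1. Filter events in the minute starting at 2024-11-06 12:15
2. Extract event types from matching entries
3. Count unique types: 4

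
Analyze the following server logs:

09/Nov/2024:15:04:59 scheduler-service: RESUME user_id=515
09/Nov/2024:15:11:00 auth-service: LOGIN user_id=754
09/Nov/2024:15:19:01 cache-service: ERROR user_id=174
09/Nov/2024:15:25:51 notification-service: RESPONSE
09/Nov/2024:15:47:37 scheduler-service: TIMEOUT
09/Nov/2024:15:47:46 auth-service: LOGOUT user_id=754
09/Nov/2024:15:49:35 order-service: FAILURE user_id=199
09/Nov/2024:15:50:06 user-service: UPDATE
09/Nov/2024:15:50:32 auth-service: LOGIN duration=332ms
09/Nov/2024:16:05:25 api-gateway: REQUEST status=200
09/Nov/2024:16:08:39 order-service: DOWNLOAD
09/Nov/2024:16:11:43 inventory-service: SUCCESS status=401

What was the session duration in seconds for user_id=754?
2206

To calculate session duration:

1. Find LOGIN event for user_id=754: 09/Nov/2024:15:11:00
2. Find LOGOUT event for user_id=754: 09/Nov/2024:15:47:46
3. Session duration: 09/Nov/2024:15:47:46 - 09/Nov/2024:15:11:00 = 2206 seconds (36 minutes)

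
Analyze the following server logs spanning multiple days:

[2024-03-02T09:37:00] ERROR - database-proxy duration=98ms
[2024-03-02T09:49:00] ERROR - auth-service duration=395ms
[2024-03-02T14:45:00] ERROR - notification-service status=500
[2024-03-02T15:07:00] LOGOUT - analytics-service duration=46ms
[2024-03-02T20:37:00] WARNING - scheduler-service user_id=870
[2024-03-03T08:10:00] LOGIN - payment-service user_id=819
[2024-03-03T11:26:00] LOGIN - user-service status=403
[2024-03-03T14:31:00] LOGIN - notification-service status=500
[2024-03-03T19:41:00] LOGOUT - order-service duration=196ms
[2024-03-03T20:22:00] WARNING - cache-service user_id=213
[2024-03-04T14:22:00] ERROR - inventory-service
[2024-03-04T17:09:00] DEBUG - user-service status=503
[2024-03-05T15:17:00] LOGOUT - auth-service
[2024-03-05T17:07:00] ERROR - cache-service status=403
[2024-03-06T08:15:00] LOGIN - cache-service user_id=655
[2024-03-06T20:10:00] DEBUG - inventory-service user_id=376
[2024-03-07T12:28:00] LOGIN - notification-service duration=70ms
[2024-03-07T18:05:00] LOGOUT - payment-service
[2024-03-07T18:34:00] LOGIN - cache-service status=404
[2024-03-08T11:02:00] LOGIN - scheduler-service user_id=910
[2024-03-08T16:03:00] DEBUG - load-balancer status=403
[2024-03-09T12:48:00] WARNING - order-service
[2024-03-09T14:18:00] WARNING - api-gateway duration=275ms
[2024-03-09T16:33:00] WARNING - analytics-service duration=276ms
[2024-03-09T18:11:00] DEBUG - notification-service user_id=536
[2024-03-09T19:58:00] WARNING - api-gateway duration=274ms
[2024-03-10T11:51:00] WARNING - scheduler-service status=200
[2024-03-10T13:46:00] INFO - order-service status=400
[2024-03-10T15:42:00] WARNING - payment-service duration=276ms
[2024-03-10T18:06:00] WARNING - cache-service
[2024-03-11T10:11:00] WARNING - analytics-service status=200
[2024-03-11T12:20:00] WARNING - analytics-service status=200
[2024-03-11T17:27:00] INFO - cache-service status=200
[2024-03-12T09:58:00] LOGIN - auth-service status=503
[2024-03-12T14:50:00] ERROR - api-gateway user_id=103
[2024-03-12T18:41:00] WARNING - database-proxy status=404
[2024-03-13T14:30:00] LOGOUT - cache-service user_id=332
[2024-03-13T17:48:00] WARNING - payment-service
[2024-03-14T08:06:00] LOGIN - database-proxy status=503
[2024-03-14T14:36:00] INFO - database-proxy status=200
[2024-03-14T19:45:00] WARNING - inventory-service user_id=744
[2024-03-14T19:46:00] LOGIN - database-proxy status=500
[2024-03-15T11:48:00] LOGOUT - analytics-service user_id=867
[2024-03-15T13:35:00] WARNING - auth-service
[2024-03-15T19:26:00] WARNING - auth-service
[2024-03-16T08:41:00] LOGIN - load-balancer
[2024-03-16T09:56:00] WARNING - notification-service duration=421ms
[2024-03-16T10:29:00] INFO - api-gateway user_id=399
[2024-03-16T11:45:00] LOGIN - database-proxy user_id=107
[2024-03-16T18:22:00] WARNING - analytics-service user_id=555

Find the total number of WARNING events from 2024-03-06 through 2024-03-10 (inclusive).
7

To filter by date range:

1. Date range: 2024-03-06 through 2024-03-10, both dates inclusive
2. Filter for WARNING events whose date falls in this range
3. Count matching events: 7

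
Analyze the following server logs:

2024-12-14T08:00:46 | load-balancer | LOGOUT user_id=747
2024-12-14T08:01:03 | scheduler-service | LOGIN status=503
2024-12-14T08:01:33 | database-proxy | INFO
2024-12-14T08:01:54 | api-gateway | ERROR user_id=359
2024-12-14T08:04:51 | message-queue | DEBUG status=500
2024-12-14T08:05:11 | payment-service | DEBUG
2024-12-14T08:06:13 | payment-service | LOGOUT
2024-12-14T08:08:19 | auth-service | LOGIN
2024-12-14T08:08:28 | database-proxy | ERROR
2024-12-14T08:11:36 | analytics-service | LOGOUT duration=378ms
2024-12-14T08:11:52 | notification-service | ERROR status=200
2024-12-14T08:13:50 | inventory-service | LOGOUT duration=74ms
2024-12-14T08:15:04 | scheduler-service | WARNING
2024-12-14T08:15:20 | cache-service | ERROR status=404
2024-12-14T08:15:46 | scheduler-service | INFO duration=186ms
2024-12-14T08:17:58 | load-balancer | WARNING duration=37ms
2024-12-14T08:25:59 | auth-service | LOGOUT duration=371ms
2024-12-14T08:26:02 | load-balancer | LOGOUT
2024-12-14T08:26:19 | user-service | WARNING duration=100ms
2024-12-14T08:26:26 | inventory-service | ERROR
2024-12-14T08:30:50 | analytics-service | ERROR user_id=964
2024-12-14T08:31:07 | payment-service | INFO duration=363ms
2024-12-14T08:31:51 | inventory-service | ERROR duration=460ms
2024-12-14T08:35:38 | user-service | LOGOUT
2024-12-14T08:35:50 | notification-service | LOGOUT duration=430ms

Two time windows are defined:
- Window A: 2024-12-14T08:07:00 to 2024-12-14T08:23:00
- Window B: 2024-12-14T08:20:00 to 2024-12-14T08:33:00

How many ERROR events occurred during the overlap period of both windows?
0

To find overlap events:

1. Window A: 2024-12-14T08:07:00 to 2024-12-14T08:23:00
2. Window B: 2024-12-14T08:20:00 to 2024-12-14T08:33:00
3. Overlap period: 2024-12-14T08:20:00 to 2024-12-14T08:23:00
4. Count ERROR events in overlap: 0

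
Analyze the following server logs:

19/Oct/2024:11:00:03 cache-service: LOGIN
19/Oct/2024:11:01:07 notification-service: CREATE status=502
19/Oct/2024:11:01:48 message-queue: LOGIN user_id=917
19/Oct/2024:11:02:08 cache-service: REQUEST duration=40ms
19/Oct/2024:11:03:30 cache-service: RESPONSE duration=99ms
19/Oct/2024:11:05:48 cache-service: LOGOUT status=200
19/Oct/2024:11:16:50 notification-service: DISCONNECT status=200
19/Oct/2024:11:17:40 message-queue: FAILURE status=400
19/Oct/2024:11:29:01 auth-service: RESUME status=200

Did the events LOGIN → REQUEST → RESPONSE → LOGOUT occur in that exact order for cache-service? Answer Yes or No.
Yes

To verify sequence order:

1. Find all events in sequence LOGIN → REQUEST → RESPONSE → LOGOUT for cache-service
2. Extract their timestamps
3. Check if timestamps are in ascending order
4. Result: Yes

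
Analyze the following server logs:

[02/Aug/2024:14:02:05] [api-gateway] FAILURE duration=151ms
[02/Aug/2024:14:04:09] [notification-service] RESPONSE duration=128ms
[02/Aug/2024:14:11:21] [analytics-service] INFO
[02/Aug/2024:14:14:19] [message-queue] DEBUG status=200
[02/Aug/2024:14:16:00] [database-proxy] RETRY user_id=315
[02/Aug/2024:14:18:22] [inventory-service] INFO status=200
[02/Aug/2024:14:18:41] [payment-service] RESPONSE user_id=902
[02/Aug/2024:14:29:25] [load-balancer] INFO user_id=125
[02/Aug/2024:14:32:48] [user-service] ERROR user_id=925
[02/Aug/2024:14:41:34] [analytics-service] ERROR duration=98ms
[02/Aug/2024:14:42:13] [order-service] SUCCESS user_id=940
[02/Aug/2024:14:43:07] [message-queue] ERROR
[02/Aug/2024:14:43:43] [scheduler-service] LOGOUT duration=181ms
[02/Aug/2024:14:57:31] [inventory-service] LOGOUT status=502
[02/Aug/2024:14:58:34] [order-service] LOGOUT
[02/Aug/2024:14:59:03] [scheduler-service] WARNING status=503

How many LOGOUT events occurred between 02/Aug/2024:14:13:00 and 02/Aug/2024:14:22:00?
0

To count events in the time window:

1. Window boundaries: 02/Aug/2024:14:13:00 to 02/Aug/2024:14:22:00
2. Filter for LOGOUT events within this window
3. Count matching events: 0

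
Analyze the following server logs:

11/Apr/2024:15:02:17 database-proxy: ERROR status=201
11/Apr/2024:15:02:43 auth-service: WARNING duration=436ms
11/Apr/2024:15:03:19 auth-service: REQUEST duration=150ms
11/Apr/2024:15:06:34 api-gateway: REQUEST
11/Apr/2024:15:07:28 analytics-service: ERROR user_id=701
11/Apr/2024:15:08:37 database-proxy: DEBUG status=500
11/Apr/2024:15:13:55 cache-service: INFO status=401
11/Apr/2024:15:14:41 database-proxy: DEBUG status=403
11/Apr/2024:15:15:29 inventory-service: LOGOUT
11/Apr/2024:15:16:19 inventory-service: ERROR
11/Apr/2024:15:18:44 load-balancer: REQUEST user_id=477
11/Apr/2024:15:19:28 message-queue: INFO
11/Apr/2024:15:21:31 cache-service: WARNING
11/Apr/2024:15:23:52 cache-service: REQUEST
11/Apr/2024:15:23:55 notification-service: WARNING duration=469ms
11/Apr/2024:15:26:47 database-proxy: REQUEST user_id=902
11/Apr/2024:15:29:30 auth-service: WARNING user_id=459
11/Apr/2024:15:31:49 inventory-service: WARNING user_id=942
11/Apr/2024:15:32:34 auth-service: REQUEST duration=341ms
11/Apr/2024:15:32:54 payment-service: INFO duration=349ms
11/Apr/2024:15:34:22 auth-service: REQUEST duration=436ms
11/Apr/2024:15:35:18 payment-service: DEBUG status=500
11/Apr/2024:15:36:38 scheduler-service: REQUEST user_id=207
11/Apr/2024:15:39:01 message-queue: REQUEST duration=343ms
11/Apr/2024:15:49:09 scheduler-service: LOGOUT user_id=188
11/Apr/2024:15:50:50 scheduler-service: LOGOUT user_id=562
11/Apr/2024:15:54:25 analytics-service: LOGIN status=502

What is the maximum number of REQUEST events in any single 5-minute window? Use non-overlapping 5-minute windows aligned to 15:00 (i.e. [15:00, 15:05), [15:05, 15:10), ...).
2

To find the burst window:

1. Divide the log period into non-overlapping 5-minute windows starting at 15:00
2. Count REQUEST events in each window
3. Find the window with maximum count
4. Maximum events in a window: 2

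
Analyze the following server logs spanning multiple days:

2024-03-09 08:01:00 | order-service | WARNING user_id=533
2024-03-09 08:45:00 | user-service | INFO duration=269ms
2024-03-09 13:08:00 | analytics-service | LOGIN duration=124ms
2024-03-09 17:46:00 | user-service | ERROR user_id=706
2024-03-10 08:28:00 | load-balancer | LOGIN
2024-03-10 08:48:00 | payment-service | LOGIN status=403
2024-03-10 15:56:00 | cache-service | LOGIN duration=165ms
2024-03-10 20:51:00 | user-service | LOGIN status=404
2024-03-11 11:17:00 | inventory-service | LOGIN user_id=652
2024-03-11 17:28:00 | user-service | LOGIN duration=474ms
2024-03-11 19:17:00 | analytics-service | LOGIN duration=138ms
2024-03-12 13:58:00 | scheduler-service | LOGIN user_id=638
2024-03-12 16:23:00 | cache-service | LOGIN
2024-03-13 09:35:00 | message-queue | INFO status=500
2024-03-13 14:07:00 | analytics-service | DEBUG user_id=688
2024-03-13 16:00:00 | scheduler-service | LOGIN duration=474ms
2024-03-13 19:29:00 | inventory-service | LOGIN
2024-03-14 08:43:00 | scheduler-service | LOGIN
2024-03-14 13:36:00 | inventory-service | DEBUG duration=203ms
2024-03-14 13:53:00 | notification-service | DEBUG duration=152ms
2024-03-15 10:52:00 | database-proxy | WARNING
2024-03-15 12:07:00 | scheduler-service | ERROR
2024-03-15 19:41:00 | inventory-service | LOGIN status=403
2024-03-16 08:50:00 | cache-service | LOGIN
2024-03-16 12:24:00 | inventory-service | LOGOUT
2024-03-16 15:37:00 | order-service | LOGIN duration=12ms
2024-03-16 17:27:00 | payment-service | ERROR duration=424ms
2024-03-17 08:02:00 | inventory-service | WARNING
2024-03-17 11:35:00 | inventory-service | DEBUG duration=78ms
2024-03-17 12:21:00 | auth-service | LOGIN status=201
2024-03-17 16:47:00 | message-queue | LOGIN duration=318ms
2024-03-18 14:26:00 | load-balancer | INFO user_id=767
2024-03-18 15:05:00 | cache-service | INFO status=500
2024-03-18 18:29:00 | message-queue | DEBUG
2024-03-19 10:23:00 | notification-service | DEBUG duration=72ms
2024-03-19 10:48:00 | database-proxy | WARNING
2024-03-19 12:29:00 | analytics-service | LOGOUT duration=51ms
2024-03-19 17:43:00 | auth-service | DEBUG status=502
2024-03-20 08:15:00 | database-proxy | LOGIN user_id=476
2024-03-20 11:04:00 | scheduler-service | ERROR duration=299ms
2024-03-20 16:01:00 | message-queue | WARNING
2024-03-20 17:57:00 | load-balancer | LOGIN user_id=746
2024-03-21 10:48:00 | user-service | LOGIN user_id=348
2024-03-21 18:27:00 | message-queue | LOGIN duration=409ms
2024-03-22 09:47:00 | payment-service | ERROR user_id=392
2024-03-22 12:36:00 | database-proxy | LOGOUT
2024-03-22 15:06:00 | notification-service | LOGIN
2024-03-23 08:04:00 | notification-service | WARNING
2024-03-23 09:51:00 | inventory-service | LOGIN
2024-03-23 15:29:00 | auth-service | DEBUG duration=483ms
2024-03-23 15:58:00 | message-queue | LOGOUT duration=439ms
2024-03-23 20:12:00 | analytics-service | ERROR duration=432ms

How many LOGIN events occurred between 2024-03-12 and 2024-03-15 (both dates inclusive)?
6

To filter by date range:

1. Date range: 2024-03-12 through 2024-03-15, both dates inclusive
2. Filter for LOGIN events whose date falls in this range
3. Count matching events: 6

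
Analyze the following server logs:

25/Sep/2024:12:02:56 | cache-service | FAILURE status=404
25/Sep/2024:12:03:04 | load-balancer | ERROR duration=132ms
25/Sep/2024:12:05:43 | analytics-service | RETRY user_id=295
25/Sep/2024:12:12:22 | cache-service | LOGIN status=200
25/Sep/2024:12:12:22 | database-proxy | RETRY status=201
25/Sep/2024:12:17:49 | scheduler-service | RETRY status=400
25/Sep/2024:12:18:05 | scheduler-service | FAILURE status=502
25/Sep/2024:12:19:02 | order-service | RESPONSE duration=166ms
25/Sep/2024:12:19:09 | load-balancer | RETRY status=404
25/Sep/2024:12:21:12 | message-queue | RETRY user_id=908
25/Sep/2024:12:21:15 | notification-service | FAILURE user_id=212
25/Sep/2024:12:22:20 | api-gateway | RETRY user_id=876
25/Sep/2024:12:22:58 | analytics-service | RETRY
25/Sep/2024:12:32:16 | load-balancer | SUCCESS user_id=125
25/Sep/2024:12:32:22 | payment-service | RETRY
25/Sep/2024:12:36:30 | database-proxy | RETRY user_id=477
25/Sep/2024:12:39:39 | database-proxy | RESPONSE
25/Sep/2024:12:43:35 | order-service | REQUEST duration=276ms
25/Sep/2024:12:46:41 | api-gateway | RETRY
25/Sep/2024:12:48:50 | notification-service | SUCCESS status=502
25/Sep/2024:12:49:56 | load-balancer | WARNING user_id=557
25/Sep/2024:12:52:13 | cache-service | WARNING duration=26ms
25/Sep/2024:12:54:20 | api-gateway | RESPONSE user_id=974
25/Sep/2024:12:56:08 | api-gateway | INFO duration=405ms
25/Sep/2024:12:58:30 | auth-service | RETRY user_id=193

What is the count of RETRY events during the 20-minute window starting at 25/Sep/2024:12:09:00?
6

To count events in the time window:

1. Window boundaries: 25/Sep/2024:12:09:00 to 25/Sep/2024:12:29:00
2. Filter for RETRY events within this window
3. Count matching events: 6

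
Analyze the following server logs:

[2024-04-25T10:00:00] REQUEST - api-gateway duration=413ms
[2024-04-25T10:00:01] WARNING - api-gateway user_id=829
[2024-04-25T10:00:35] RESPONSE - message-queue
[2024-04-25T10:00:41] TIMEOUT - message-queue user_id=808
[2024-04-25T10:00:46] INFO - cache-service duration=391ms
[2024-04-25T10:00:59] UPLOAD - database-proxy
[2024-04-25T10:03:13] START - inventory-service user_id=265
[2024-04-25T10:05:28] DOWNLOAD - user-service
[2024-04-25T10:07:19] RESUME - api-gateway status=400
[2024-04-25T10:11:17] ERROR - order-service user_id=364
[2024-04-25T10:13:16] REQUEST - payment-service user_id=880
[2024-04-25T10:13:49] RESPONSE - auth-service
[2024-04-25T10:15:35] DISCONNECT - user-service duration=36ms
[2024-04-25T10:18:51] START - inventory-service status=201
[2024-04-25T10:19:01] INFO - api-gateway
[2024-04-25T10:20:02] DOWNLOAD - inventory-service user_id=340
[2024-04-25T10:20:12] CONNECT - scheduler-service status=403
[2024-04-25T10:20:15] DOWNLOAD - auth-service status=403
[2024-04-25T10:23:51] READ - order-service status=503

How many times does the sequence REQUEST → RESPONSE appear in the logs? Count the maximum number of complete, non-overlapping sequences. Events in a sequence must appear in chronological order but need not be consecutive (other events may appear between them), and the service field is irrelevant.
2

To count sequences:

1. Look for pattern: REQUEST → RESPONSE
2. Greedily scan the log in chronological order, matching each sequence element in turn (ignoring service)
3. Each time the full pattern completes, increment the count and restart matching from the next event
4. Complete non-overlapping sequences found: 2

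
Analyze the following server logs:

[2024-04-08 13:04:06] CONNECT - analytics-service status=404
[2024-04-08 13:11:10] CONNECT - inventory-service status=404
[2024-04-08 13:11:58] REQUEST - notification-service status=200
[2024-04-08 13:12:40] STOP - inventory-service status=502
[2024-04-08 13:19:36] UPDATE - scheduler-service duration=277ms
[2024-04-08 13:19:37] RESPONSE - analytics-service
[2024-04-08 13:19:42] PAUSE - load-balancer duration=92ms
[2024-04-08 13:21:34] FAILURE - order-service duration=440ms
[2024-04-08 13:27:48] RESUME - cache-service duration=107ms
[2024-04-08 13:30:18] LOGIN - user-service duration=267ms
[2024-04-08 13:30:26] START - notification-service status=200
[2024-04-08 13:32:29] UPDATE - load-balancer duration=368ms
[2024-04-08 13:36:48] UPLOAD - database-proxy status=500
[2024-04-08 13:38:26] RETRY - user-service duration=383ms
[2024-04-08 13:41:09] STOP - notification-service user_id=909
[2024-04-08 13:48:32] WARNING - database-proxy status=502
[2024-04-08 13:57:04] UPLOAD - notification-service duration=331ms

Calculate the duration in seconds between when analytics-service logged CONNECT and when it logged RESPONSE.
931

To find the time between events:

1. Locate the first CONNECT event for analytics-service: 2024-04-08 13:04:06
2. Locate the first RESPONSE event for analytics-service: 2024-04-08 13:19:37
3. Calculate the difference: 2024-04-08 13:19:37 - 2024-04-08 13:04:06 = 931 seconds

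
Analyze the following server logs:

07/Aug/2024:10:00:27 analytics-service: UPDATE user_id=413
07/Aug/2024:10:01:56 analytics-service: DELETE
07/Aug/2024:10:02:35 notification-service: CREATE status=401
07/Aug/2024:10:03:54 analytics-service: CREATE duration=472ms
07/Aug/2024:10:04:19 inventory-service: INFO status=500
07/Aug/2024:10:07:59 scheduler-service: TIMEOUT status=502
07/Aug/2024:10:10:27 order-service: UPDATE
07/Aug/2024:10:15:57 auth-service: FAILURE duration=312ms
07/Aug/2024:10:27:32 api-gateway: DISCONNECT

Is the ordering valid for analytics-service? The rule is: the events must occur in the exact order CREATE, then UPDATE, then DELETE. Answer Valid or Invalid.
Invalid

To validate ordering:

1. Required order: CREATE → UPDATE → DELETE
2. Rule: the events must occur in the exact order CREATE, then UPDATE, then DELETE
3. Check actual order of events for analytics-service
4. Result: Invalid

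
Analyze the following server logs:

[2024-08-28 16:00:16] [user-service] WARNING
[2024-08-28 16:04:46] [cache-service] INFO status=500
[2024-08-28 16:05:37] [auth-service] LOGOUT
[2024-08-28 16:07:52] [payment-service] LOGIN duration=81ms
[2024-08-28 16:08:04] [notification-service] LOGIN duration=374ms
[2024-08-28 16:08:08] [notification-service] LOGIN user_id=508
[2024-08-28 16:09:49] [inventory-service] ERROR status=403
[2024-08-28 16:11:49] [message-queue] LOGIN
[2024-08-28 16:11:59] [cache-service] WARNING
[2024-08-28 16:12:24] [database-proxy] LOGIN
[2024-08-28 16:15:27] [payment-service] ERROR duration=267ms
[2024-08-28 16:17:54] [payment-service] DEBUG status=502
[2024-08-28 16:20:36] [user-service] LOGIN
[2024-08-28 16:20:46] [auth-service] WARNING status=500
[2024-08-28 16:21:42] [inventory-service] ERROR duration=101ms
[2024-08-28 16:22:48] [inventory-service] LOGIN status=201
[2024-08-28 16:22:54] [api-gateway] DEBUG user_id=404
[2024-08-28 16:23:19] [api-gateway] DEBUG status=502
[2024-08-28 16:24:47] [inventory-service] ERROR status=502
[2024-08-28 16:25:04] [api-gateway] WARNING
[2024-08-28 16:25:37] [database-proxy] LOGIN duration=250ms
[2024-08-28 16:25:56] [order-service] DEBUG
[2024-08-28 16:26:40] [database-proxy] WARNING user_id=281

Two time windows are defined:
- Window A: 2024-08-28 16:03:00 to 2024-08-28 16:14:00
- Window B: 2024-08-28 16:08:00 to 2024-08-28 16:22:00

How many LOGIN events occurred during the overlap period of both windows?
4

To find overlap events:

1. Window A: 2024-08-28 16:03:00 to 2024-08-28 16:14:00
2. Window B: 2024-08-28 16:08:00 to 2024-08-28 16:22:00
3. Overlap period: 2024-08-28 16:08:00 to 2024-08-28 16:14:00
4. Count LOGIN events in overlap: 4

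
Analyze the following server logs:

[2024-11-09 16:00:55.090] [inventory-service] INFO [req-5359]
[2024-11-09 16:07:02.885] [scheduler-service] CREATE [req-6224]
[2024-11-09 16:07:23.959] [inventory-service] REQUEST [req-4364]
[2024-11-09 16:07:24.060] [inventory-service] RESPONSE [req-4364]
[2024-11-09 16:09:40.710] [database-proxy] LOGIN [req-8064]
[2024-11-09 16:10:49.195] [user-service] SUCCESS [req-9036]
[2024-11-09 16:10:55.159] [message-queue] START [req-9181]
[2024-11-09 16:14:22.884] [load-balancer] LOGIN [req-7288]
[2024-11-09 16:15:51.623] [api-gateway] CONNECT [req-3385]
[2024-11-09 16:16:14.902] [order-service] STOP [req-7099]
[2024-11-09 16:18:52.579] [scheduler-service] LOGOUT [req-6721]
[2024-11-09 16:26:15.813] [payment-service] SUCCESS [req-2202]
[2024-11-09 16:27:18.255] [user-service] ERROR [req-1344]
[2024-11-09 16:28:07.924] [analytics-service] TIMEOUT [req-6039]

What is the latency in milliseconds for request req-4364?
101

To calculate latency:

1. Find REQUEST with id req-4364: 2024-11-09 16:07:23.959
2. Find RESPONSE with id req-4364: 2024-11-09 16:07:24.060
3. Latency: 2024-11-09 16:07:24.060 - 2024-11-09 16:07:23.959 = 101ms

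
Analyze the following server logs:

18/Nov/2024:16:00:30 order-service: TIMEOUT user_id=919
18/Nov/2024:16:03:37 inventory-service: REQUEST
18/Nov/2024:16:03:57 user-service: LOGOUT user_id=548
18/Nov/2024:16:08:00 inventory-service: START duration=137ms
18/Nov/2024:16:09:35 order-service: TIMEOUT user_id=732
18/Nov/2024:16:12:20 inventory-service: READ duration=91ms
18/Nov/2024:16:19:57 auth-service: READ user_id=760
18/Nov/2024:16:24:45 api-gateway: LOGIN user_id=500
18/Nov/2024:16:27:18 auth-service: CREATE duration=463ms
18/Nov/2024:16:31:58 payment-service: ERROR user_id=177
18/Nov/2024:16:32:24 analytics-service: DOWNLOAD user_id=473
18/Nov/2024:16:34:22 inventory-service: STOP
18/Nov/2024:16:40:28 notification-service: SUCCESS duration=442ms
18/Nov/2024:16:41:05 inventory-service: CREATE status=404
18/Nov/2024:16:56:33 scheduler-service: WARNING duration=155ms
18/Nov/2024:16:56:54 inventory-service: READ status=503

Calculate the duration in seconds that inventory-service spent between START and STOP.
1582

To calculate state duration:

1. Find START event for inventory-service: 18/Nov/2024:16:08:00
2. Find STOP event for inventory-service: 18/Nov/2024:16:34:22
3. Calculate duration: 18/Nov/2024:16:34:22 - 18/Nov/2024:16:08:00 = 1582 seconds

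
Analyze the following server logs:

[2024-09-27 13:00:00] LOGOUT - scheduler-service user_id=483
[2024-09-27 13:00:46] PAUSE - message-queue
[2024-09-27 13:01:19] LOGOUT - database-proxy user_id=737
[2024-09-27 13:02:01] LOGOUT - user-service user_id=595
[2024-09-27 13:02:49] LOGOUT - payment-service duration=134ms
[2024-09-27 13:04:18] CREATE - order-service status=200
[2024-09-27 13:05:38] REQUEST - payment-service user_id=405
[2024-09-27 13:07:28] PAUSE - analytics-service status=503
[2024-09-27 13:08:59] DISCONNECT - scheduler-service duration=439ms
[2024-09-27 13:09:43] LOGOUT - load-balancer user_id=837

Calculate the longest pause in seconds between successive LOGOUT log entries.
414

To find the longest gap:

1. Extract all LOGOUT events in chronological order
2. Calculate time differences between consecutive events
3. Find the maximum difference
4. Longest gap: 414 seconds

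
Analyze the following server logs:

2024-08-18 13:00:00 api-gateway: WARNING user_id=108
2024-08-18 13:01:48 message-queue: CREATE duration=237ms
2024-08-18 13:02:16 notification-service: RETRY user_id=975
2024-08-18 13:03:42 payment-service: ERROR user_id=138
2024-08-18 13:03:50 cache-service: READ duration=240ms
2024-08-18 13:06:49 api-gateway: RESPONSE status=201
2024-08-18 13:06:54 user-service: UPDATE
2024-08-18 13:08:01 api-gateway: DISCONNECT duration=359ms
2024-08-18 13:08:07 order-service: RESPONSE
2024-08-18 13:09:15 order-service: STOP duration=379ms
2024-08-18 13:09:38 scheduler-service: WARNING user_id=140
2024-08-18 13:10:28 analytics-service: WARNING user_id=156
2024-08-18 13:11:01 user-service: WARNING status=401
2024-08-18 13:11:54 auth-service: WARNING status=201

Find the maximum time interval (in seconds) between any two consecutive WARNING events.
578

To find the longest gap:

1. Extract all WARNING events in chronological order
2. Calculate time differences between consecutive events
3. Find the maximum difference
4. Longest gap: 578 seconds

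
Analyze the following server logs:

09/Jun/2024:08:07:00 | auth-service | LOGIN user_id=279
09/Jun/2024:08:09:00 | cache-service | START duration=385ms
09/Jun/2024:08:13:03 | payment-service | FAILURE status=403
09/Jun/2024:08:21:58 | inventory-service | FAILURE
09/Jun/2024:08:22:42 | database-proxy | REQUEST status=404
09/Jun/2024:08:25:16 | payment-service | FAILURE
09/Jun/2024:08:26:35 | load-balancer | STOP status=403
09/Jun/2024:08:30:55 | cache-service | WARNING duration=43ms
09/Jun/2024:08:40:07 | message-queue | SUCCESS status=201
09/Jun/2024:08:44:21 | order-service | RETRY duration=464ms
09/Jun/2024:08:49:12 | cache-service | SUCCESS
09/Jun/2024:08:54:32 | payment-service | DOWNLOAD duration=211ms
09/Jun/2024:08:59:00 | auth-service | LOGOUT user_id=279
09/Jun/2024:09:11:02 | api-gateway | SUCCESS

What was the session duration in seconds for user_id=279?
3120

To calculate session duration:

1. Find LOGIN event for user_id=279: 09/Jun/2024:08:07:00
2. Find LOGOUT event for user_id=279: 09/Jun/2024:08:59:00
3. Session duration: 09/Jun/2024:08:59:00 - 09/Jun/2024:08:07:00 = 3120 seconds (52 minutes)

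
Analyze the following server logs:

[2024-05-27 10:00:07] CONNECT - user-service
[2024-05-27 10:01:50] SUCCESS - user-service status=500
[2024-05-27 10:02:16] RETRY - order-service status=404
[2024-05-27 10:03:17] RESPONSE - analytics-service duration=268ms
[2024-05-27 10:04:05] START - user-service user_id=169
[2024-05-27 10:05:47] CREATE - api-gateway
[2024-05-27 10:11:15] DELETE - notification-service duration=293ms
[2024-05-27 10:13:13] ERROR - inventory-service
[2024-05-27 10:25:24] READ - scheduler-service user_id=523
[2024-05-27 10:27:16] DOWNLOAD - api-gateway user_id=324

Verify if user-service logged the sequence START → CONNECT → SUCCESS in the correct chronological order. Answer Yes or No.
No

To verify sequence order:

1. Find all events in sequence START → CONNECT → SUCCESS for user-service
2. Extract their timestamps
3. Check if timestamps are in ascending order
4. Result: No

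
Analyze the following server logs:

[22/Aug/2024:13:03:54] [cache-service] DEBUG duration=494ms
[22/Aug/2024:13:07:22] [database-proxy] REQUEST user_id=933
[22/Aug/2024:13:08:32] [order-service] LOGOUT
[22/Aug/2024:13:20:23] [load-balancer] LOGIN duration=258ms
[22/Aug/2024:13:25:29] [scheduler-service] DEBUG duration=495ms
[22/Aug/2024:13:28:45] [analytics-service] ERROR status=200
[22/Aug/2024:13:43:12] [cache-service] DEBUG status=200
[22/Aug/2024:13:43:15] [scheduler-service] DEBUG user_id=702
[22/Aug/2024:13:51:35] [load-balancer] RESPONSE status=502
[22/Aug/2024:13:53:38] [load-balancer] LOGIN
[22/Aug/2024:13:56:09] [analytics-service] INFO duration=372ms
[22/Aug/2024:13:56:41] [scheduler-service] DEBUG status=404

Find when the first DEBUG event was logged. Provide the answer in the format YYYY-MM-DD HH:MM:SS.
2024-08-22 13:03:54

To find the first event:

1. Filter for all DEBUG events
2. Sort by timestamp
3. Select the first one
4. Timestamp: 2024-08-22 13:03:54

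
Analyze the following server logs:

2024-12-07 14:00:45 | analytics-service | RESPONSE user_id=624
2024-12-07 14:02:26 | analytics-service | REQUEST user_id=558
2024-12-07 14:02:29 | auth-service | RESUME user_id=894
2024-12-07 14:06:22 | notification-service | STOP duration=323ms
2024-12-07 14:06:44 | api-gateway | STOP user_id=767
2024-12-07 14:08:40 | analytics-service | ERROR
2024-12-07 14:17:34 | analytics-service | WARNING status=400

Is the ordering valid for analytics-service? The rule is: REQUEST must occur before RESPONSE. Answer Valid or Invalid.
Invalid

To validate ordering:

1. Required order: REQUEST → RESPONSE
2. Rule: REQUEST must occur before RESPONSE
3. Check actual order of events for analytics-service
4. Result: Invalid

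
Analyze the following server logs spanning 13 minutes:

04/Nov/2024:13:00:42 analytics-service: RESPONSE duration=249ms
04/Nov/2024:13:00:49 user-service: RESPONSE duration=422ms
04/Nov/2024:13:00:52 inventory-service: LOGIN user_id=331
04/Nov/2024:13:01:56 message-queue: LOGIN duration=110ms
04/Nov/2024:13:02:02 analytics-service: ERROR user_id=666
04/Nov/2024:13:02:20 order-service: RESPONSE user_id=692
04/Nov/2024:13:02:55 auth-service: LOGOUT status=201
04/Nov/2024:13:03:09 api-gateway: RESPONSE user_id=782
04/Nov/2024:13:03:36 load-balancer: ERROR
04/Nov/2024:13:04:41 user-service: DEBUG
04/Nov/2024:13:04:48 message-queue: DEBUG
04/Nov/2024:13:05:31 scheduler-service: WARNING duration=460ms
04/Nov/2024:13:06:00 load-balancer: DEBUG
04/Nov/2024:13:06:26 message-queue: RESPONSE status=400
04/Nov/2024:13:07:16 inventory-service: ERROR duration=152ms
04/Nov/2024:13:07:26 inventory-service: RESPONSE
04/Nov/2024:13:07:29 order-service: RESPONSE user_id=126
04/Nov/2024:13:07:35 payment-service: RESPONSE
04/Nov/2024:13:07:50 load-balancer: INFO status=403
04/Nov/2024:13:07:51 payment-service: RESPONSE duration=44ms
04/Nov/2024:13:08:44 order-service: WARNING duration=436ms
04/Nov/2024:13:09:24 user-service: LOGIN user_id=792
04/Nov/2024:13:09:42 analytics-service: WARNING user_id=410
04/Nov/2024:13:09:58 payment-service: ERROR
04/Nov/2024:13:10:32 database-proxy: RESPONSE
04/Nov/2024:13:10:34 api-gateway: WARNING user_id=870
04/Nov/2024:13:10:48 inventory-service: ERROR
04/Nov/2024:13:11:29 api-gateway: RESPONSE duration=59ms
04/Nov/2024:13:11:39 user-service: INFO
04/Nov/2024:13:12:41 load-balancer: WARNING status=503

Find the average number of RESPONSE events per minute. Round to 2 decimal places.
0.85

To calculate the rate:

1. Count total RESPONSE events: 11
2. Total time period: 13 minutes
3. Rate = 11 / 13 = 0.85 events per minute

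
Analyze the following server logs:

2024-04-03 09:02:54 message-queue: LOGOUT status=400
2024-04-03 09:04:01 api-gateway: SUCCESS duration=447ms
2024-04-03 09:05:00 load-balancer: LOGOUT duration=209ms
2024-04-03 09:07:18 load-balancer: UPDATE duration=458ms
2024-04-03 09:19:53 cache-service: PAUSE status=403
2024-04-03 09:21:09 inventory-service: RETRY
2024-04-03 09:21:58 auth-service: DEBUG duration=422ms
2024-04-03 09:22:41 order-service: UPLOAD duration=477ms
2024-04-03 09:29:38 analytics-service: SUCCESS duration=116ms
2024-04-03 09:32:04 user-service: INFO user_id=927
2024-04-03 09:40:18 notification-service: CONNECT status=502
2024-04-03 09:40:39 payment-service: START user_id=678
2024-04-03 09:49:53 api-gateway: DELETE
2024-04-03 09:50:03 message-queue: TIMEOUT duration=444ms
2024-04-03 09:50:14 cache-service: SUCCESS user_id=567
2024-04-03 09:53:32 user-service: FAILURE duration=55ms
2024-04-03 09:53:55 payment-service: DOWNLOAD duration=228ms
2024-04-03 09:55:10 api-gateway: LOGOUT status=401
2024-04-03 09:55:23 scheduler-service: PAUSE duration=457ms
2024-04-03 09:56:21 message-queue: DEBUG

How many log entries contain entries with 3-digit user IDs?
3

To find matching entries:

1. Pattern to match: entries with 3-digit user IDs
2. Scan each log entry for the pattern
3. Count matches: 3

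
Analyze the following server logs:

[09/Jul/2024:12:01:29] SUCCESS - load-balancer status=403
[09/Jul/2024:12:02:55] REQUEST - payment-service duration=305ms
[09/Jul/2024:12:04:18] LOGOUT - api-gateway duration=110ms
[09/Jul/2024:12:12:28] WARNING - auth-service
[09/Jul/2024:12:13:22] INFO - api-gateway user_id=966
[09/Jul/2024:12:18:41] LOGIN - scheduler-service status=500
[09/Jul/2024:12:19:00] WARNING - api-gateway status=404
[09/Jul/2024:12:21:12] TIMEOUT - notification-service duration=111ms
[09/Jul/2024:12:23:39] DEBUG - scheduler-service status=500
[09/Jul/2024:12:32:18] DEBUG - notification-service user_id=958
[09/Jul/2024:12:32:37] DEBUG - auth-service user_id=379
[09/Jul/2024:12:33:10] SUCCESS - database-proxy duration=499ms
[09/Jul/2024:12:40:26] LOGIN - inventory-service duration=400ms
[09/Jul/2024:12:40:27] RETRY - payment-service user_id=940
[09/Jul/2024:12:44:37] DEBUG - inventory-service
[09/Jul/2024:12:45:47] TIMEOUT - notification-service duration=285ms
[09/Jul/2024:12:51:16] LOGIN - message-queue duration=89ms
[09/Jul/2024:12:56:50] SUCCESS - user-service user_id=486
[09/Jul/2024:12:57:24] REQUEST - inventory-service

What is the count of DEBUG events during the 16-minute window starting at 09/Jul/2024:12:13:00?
1

To count events in the time window:

1. Window boundaries: 09/Jul/2024:12:13:00 to 09/Jul/2024:12:29:00
2. Filter for DEBUG events within this window
3. Count matching events: 1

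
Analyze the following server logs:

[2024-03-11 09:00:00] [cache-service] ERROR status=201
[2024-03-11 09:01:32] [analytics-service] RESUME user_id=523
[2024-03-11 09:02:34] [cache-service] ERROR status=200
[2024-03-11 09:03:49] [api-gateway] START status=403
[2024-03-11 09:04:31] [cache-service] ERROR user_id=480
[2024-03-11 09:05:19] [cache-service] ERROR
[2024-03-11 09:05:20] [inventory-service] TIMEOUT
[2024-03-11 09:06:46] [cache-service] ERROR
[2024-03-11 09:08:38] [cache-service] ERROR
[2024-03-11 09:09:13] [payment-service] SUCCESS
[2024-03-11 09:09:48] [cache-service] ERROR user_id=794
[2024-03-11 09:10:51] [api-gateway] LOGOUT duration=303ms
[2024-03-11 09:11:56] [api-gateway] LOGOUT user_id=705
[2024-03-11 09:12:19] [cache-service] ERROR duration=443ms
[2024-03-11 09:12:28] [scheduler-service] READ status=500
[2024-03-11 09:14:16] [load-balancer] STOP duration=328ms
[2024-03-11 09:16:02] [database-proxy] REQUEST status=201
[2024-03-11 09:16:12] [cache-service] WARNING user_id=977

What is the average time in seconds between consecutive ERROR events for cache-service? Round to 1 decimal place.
105.6

To calculate average interval:

1. Find all ERROR events for cache-service in order
2. Calculate time gaps between consecutive events
3. Compute mean of gaps: 739 / 7 = 105.6 seconds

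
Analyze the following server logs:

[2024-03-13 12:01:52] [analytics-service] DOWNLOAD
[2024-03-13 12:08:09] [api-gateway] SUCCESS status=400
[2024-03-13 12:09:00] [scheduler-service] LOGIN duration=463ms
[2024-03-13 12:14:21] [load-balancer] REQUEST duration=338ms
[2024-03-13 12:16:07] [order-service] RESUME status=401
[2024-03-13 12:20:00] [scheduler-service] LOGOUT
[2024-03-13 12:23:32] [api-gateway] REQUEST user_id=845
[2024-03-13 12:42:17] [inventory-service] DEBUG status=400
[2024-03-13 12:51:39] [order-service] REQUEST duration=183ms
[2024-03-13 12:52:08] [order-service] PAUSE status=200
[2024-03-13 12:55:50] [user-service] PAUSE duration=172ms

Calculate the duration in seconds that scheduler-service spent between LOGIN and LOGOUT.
660

To calculate state duration:

1. Find LOGIN event for scheduler-service: 2024-03-13 12:09:00
2. Find LOGOUT event for scheduler-service: 2024-03-13 12:20:00
3. Calculate duration: 2024-03-13 12:20:00 - 2024-03-13 12:09:00 = 660 seconds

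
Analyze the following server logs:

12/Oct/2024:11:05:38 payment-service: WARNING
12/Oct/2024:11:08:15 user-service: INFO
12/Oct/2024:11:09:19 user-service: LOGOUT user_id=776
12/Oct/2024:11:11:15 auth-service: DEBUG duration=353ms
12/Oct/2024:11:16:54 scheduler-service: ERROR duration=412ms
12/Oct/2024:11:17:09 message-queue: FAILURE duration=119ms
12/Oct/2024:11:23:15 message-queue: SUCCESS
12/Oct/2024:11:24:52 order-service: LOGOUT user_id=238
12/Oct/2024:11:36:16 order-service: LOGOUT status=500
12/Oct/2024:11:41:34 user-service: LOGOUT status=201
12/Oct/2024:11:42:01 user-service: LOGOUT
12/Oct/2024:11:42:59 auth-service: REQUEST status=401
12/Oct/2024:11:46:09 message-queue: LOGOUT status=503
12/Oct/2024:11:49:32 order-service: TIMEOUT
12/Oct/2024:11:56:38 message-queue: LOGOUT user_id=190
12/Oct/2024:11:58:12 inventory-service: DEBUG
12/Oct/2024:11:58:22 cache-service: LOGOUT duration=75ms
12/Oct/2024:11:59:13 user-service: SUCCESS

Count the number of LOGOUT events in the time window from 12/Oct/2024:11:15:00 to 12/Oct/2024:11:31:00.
1

To count events in the time window:

1. Window boundaries: 12/Oct/2024:11:15:00 to 12/Oct/2024:11:31:00
2. Filter for LOGOUT events within this window
3. Count matching events: 1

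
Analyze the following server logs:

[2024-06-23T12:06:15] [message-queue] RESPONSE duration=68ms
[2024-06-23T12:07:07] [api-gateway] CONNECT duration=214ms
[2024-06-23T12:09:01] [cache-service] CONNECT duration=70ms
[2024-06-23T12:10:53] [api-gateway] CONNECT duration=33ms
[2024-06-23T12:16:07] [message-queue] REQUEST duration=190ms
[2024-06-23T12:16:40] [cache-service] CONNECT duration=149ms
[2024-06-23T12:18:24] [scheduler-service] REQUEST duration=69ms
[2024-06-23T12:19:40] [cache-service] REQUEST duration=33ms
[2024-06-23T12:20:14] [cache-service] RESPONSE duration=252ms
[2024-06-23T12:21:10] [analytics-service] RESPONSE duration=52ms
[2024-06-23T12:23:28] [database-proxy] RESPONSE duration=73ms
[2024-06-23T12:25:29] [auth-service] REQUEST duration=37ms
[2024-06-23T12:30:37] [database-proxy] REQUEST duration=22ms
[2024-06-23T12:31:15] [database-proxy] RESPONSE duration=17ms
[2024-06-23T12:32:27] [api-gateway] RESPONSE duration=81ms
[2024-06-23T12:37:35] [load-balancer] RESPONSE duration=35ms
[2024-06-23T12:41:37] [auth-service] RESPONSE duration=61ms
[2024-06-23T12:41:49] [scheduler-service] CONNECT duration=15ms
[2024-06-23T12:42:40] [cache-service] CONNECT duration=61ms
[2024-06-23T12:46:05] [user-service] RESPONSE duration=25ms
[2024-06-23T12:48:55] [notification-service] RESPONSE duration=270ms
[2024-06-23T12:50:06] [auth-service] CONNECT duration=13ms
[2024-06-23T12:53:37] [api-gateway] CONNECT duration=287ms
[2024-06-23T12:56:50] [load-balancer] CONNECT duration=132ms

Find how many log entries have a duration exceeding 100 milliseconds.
7

To count timeouts:

1. Threshold: 100ms
2. Extract duration from each log entry
3. Count entries where duration > 100
4. Timeout count: 7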